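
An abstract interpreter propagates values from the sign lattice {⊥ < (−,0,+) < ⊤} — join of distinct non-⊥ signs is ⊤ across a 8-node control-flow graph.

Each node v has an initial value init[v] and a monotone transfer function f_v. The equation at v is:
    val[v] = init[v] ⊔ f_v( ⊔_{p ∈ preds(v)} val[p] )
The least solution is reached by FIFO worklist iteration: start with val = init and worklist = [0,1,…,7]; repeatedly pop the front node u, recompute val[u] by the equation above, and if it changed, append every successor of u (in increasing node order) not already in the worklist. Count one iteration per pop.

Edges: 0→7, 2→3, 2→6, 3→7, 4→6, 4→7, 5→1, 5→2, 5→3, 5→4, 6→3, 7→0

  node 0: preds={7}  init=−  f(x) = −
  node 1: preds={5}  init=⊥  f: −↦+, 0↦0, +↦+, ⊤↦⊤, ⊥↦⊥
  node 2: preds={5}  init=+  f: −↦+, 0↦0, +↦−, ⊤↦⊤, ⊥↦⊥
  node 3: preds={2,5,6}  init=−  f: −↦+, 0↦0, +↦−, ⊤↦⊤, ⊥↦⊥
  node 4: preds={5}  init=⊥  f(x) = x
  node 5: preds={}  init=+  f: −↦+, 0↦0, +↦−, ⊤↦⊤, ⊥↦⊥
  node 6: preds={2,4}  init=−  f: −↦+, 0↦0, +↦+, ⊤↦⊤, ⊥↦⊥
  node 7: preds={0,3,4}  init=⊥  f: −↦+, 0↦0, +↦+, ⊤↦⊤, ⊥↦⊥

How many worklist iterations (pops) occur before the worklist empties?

10

Worklist (10 pops):
  #1 pop 0: in=⊥ → − (no change)
  #2 pop 1: in=+ → + (was ⊥); enqueue []
  #3 pop 2: in=+ → ⊤ (was +); enqueue []
  #4 pop 3: in=⊤ → ⊤ (was −); enqueue []
  #5 pop 4: in=+ → + (was ⊥); enqueue []
  #6 pop 5: in=⊥ → + (no change)
  #7 pop 6: in=⊤ → ⊤ (was −); enqueue [3]
  #8 pop 7: in=⊤ → ⊤ (was ⊥); enqueue [0]
  #9 pop 3: in=⊤ → ⊤ (no change)
  #10 pop 0: in=⊤ → − (no change)

Fixpoint:
  val[0] = −
  val[1] = +
  val[2] = ⊤
  val[3] = ⊤
  val[4] = +
  val[5] = +
  val[6] = ⊤
  val[7] = ⊤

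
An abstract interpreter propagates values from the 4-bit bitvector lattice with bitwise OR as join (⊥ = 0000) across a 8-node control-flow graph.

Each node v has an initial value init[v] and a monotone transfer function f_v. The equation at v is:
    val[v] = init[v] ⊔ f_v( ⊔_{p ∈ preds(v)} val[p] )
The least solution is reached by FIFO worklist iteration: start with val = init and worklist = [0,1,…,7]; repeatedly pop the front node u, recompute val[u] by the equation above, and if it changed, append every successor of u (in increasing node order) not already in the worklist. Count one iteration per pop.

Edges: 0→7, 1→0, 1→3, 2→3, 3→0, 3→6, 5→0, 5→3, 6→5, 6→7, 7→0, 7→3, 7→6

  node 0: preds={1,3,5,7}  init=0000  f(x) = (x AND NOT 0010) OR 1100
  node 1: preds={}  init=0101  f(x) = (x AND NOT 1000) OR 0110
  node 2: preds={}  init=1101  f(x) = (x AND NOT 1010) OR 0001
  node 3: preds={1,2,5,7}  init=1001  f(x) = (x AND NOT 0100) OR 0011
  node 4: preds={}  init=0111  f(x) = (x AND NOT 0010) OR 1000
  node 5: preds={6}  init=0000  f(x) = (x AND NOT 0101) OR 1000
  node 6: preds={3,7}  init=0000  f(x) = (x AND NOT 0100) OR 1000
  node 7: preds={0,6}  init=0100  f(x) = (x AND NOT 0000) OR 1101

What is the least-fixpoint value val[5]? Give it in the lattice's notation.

Iteration log — 14 steps:
  step 1. node 0  ⊔preds=1101  new=1101  old=0000  +wl: 
  step 2. node 1  ⊔preds=0000  new=0111  old=0101  +wl: 0
  step 3. node 2  ⊔preds=0000  new=1101  stable
  step 4. node 3  ⊔preds=1111  new=1011  old=1001  +wl: 
  step 5. node 4  ⊔preds=0000  new=1111  old=0111  +wl: 
  step 6. node 5  ⊔preds=0000  new=1000  old=0000  +wl: 3
  step 7. node 6  ⊔preds=1111  new=1011  old=0000  +wl: 5
  step 8. node 7  ⊔preds=1111  new=1111  old=0100  +wl: 6
  step 9. node 0  ⊔preds=1111  new=1101  stable
  step 10. node 3  ⊔preds=1111  new=1011  stable
  step 11. node 5  ⊔preds=1011  new=1010  old=1000  +wl: 0,3
  step 12. node 6  ⊔preds=1111  new=1011  stable
  step 13. node 0  ⊔preds=1111  new=1101  stable
  step 14. node 3  ⊔preds=1111  new=1011  stable

Least fixpoint reached:
  node 0: 1101
  node 1: 0111
  node 2: 1101
  node 3: 1011
  node 4: 1111
  node 5: 1010
  node 6: 1011
  node 7: 1111

1010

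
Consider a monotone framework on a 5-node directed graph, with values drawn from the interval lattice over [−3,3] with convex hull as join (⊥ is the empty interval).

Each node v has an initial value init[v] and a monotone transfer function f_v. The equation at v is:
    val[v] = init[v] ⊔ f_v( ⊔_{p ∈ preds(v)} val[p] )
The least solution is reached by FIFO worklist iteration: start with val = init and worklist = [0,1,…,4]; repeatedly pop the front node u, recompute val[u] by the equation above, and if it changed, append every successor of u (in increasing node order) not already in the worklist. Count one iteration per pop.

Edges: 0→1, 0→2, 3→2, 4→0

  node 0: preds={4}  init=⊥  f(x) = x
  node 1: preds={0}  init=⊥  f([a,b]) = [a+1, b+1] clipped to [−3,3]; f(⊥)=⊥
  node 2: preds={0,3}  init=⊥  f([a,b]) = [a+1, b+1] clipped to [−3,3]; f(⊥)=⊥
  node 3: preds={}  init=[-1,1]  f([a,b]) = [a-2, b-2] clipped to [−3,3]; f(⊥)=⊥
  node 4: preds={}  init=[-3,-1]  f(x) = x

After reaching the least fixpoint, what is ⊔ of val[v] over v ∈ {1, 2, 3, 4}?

Trace (5 dequeues):
  [1] u=0 | in [-3,-1] | out [-3,-1] | prev ⊥ | push {}
  [2] u=1 | in [-3,-1] | out [-2,0] | prev ⊥ | push {}
  [3] u=2 | in [-3,1] | out [-2,2] | prev ⊥ | push {}
  [4] u=3 | in ⊥ | out [-1,1] | ==
  [5] u=4 | in ⊥ | out [-3,-1] | ==

Converged values:
  [0] [-3,-1]
  [1] [-2,0]
  [2] [-2,2]
  [3] [-1,1]
  [4] [-3,-1]

[-3,2]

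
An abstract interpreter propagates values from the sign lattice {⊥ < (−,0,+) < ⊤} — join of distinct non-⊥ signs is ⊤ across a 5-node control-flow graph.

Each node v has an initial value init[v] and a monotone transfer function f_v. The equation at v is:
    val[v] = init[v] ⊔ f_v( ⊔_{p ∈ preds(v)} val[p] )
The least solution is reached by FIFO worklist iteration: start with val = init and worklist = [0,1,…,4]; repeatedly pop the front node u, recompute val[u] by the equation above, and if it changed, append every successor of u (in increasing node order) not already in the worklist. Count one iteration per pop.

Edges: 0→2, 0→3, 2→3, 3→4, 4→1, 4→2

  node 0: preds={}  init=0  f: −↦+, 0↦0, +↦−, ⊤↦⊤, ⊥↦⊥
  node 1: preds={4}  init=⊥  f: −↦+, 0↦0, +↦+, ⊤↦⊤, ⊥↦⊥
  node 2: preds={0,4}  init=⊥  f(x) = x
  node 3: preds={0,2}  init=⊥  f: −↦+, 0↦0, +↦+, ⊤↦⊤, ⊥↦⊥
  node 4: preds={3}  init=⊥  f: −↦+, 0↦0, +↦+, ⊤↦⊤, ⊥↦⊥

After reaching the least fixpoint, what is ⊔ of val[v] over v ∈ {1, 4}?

0

Iteration log — 7 steps:
  step 1. node 0  ⊔preds=⊥  new=0  stable
  step 2. node 1  ⊔preds=⊥  new=⊥  stable
  step 3. node 2  ⊔preds=0  new=0  old=⊥  +wl: 
  step 4. node 3  ⊔preds=0  new=0  old=⊥  +wl: 
  step 5. node 4  ⊔preds=0  new=0  old=⊥  +wl: 1,2
  step 6. node 1  ⊔preds=0  new=0  old=⊥  +wl: 
  step 7. node 2  ⊔preds=0  new=0  stable

Least fixpoint reached:
  node 0: 0
  node 1: 0
  node 2: 0
  node 3: 0
  node 4: 0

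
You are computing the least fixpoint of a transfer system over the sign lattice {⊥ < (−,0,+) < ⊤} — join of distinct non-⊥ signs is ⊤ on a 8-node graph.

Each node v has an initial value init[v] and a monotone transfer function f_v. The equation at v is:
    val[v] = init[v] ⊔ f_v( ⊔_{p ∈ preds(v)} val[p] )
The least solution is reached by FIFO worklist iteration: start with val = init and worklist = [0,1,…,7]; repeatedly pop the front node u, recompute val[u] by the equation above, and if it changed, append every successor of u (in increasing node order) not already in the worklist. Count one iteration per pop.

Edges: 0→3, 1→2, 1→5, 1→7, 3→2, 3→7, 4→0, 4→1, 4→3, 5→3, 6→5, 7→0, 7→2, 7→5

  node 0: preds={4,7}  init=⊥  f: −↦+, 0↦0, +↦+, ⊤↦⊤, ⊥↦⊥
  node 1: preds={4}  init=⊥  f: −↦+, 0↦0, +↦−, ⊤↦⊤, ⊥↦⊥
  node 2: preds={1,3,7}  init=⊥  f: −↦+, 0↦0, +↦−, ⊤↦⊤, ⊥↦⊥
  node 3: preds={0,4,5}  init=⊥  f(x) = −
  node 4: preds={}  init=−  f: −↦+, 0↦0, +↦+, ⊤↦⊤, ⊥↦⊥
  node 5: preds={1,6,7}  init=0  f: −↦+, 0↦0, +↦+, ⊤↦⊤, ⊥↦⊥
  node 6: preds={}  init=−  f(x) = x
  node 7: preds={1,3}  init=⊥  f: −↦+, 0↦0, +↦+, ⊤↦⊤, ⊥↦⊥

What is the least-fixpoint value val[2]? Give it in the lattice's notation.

⊤

Iteration log — 13 steps:
  step 1. node 0  ⊔preds=−  new=+  old=⊥  +wl: 
  step 2. node 1  ⊔preds=−  new=+  old=⊥  +wl: 
  step 3. node 2  ⊔preds=+  new=−  old=⊥  +wl: 
  step 4. node 3  ⊔preds=⊤  new=−  old=⊥  +wl: 2
  step 5. node 4  ⊔preds=⊥  new=−  stable
  step 6. node 5  ⊔preds=⊤  new=⊤  old=0  +wl: 3
  step 7. node 6  ⊔preds=⊥  new=−  stable
  step 8. node 7  ⊔preds=⊤  new=⊤  old=⊥  +wl: 0,5
  step 9. node 2  ⊔preds=⊤  new=⊤  old=−  +wl: 
  step 10. node 3  ⊔preds=⊤  new=−  stable
  step 11. node 0  ⊔preds=⊤  new=⊤  old=+  +wl: 3
  step 12. node 5  ⊔preds=⊤  new=⊤  stable
  step 13. node 3  ⊔preds=⊤  new=−  stable

Least fixpoint reached:
  node 0: ⊤
  node 1: +
  node 2: ⊤
  node 3: −
  node 4: −
  node 5: ⊤
  node 6: −
  node 7: ⊤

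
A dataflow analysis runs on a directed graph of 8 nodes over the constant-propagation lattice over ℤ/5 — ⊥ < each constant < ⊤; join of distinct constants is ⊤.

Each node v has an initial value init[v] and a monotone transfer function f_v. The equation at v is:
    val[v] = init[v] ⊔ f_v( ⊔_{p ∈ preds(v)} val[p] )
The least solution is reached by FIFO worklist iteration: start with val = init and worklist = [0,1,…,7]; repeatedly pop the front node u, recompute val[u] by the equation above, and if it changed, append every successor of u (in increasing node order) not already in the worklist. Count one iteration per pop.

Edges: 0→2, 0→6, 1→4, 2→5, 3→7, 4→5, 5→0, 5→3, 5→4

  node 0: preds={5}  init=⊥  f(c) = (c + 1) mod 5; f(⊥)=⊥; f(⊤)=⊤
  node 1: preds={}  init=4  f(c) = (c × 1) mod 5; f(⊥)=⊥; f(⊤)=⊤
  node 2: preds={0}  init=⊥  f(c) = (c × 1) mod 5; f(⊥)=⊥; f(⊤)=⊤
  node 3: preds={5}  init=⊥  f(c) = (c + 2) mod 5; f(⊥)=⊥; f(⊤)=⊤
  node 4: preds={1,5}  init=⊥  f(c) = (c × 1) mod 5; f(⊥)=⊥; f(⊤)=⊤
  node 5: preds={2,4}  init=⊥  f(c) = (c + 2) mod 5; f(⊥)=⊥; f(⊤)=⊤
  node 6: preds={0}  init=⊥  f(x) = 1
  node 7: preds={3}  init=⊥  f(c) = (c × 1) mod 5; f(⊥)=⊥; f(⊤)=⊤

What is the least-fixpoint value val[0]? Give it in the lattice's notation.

Worklist (22 pops):
  #1 pop 0: in=⊥ → ⊥ (no change)
  #2 pop 1: in=⊥ → 4 (no change)
  #3 pop 2: in=⊥ → ⊥ (no change)
  #4 pop 3: in=⊥ → ⊥ (no change)
  #5 pop 4: in=4 → 4 (was ⊥); enqueue []
  #6 pop 5: in=4 → 1 (was ⊥); enqueue [0,3,4]
  #7 pop 6: in=⊥ → 1 (was ⊥); enqueue []
  #8 pop 7: in=⊥ → ⊥ (no change)
  #9 pop 0: in=1 → 2 (was ⊥); enqueue [2,6]
  #10 pop 3: in=1 → 3 (was ⊥); enqueue [7]
  #11 pop 4: in=⊤ → ⊤ (was 4); enqueue [5]
  #12 pop 2: in=2 → 2 (was ⊥); enqueue []
  #13 pop 6: in=2 → 1 (no change)
  #14 pop 7: in=3 → 3 (was ⊥); enqueue []
  #15 pop 5: in=⊤ → ⊤ (was 1); enqueue [0,3,4]
  #16 pop 0: in=⊤ → ⊤ (was 2); enqueue [2,6]
  #17 pop 3: in=⊤ → ⊤ (was 3); enqueue [7]
  #18 pop 4: in=⊤ → ⊤ (no change)
  #19 pop 2: in=⊤ → ⊤ (was 2); enqueue [5]
  #20 pop 6: in=⊤ → 1 (no change)
  #21 pop 7: in=⊤ → ⊤ (was 3); enqueue []
  #22 pop 5: in=⊤ → ⊤ (no change)

Fixpoint:
  val[0] = ⊤
  val[1] = 4
  val[2] = ⊤
  val[3] = ⊤
  val[4] = ⊤
  val[5] = ⊤
  val[6] = 1
  val[7] = ⊤

⊤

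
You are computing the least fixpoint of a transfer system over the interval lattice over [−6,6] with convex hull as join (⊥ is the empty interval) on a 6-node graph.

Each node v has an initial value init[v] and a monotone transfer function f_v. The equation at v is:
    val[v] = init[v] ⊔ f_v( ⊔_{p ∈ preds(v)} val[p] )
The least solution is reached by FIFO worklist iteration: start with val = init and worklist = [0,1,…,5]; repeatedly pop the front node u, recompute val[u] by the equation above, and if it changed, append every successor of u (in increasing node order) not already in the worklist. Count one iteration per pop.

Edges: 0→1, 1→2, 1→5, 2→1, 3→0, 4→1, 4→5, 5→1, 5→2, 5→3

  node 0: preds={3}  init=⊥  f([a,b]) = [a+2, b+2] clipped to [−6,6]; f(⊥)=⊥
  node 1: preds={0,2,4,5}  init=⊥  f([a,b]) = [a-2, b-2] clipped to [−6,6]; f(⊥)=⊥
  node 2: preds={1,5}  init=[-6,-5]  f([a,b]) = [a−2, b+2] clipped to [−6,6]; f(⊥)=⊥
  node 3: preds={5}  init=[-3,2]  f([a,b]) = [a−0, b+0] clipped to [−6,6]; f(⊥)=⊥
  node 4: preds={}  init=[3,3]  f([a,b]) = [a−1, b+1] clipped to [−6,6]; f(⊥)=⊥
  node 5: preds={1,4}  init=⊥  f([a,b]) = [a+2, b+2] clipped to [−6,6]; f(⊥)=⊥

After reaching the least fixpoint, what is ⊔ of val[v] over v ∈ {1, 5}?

[-6,6]

Iteration log — 18 steps:
  step 1. node 0  ⊔preds=[-3,2]  new=[-1,4]  old=⊥  +wl: 
  step 2. node 1  ⊔preds=[-6,4]  new=[-6,2]  old=⊥  +wl: 
  step 3. node 2  ⊔preds=[-6,2]  new=[-6,4]  old=[-6,-5]  +wl: 1
  step 4. node 3  ⊔preds=⊥  new=[-3,2]  stable
  step 5. node 4  ⊔preds=⊥  new=[3,3]  stable
  step 6. node 5  ⊔preds=[-6,3]  new=[-4,5]  old=⊥  +wl: 2,3
  step 7. node 1  ⊔preds=[-6,5]  new=[-6,3]  old=[-6,2]  +wl: 5
  step 8. node 2  ⊔preds=[-6,5]  new=[-6,6]  old=[-6,4]  +wl: 1
  step 9. node 3  ⊔preds=[-4,5]  new=[-4,5]  old=[-3,2]  +wl: 0
  step 10. node 5  ⊔preds=[-6,3]  new=[-4,5]  stable
  step 11. node 1  ⊔preds=[-6,6]  new=[-6,4]  old=[-6,3]  +wl: 2,5
  step 12. node 0  ⊔preds=[-4,5]  new=[-2,6]  old=[-1,4]  +wl: 1
  step 13. node 2  ⊔preds=[-6,5]  new=[-6,6]  stable
  step 14. node 5  ⊔preds=[-6,4]  new=[-4,6]  old=[-4,5]  +wl: 2,3
  step 15. node 1  ⊔preds=[-6,6]  new=[-6,4]  stable
  step 16. node 2  ⊔preds=[-6,6]  new=[-6,6]  stable
  step 17. node 3  ⊔preds=[-4,6]  new=[-4,6]  old=[-4,5]  +wl: 0
  step 18. node 0  ⊔preds=[-4,6]  new=[-2,6]  stable

Least fixpoint reached:
  node 0: [-2,6]
  node 1: [-6,4]
  node 2: [-6,6]
  node 3: [-4,6]
  node 4: [3,3]
  node 5: [-4,6]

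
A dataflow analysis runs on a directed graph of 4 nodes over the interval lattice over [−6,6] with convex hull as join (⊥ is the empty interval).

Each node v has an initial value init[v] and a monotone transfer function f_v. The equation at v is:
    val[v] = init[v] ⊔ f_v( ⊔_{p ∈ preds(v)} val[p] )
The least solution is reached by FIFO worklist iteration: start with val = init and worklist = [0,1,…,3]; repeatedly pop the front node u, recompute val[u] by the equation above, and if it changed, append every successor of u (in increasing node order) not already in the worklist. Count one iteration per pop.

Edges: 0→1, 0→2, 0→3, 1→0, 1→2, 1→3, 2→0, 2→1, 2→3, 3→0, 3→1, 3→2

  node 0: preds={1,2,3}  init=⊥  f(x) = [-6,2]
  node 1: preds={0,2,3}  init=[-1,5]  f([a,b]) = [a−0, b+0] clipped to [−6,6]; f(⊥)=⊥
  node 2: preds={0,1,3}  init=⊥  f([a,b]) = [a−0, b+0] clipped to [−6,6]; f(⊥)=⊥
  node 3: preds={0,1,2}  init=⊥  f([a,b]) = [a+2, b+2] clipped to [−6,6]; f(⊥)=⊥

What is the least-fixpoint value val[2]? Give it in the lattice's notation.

[-6,6]

Trace (10 dequeues):
  [1] u=0 | in [-1,5] | out [-6,2] | prev ⊥ | push {}
  [2] u=1 | in [-6,2] | out [-6,5] | prev [-1,5] | push {0}
  [3] u=2 | in [-6,5] | out [-6,5] | prev ⊥ | push {1}
  [4] u=3 | in [-6,5] | out [-4,6] | prev ⊥ | push {2}
  [5] u=0 | in [-6,6] | out [-6,2] | ==
  [6] u=1 | in [-6,6] | out [-6,6] | prev [-6,5] | push {0,3}
  [7] u=2 | in [-6,6] | out [-6,6] | prev [-6,5] | push {1}
  [8] u=0 | in [-6,6] | out [-6,2] | ==
  [9] u=3 | in [-6,6] | out [-4,6] | ==
  [10] u=1 | in [-6,6] | out [-6,6] | ==

Converged values:
  [0] [-6,2]
  [1] [-6,6]
  [2] [-6,6]
  [3] [-4,6]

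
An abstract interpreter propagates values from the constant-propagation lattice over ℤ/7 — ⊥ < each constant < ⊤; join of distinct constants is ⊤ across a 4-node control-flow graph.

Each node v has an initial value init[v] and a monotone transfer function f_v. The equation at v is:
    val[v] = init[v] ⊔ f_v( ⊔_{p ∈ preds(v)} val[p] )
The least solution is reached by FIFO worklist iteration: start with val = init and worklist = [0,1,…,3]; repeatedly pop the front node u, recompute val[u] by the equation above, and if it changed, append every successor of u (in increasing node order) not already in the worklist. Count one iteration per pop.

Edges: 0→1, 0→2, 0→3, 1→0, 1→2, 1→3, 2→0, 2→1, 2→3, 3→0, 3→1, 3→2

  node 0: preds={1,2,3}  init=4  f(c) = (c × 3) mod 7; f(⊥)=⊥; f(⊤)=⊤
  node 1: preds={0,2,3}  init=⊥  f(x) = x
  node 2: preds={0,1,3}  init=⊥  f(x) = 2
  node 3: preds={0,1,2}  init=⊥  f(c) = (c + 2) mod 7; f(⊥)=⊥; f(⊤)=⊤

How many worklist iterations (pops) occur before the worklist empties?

Trace (9 dequeues):
  [1] u=0 | in ⊥ | out 4 | ==
  [2] u=1 | in 4 | out 4 | prev ⊥ | push {0}
  [3] u=2 | in 4 | out 2 | prev ⊥ | push {1}
  [4] u=3 | in ⊤ | out ⊤ | prev ⊥ | push {2}
  [5] u=0 | in ⊤ | out ⊤ | prev 4 | push {3}
  [6] u=1 | in ⊤ | out ⊤ | prev 4 | push {0}
  [7] u=2 | in ⊤ | out 2 | ==
  [8] u=3 | in ⊤ | out ⊤ | ==
  [9] u=0 | in ⊤ | out ⊤ | ==

Converged values:
  [0] ⊤
  [1] ⊤
  [2] 2
  [3] ⊤

9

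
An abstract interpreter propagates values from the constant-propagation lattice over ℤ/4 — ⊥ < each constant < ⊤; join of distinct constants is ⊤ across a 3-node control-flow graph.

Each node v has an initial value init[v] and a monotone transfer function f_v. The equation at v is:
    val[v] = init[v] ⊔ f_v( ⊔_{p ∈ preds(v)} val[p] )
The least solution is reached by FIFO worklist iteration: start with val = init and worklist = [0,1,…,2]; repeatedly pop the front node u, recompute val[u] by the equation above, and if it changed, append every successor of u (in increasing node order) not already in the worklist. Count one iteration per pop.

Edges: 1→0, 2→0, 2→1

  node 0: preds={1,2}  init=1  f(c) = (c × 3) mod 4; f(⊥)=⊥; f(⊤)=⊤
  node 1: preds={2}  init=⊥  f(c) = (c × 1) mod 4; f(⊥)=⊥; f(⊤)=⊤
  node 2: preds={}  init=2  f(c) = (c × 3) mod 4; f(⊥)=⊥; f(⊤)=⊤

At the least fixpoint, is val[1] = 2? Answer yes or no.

yes

Trace (4 dequeues):
  [1] u=0 | in 2 | out ⊤ | prev 1 | push {}
  [2] u=1 | in 2 | out 2 | prev ⊥ | push {0}
  [3] u=2 | in ⊥ | out 2 | ==
  [4] u=0 | in 2 | out ⊤ | ==

Converged values:
  [0] ⊤
  [1] 2
  [2] 2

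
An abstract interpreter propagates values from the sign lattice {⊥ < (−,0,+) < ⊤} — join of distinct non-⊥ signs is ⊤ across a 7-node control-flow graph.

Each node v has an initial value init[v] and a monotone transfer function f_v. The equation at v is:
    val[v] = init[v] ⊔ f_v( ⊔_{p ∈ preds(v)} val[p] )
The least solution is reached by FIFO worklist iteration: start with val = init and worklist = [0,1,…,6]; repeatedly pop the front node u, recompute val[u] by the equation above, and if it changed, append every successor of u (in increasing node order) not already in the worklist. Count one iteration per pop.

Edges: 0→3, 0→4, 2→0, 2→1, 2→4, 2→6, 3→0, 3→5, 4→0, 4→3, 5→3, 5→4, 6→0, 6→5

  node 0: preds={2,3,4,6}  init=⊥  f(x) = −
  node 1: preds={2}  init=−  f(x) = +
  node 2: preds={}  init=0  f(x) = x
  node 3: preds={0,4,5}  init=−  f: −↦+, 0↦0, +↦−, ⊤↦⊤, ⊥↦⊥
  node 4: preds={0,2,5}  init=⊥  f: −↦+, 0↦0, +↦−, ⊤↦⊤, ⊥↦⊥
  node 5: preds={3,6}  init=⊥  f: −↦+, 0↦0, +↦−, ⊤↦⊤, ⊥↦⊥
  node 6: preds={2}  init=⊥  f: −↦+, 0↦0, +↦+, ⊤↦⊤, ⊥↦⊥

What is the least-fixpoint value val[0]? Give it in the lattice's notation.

Worklist (11 pops):
  #1 pop 0: in=⊤ → − (was ⊥); enqueue []
  #2 pop 1: in=0 → ⊤ (was −); enqueue []
  #3 pop 2: in=⊥ → 0 (no change)
  #4 pop 3: in=− → ⊤ (was −); enqueue [0]
  #5 pop 4: in=⊤ → ⊤ (was ⊥); enqueue [3]
  #6 pop 5: in=⊤ → ⊤ (was ⊥); enqueue [4]
  #7 pop 6: in=0 → 0 (was ⊥); enqueue [5]
  #8 pop 0: in=⊤ → − (no change)
  #9 pop 3: in=⊤ → ⊤ (no change)
  #10 pop 4: in=⊤ → ⊤ (no change)
  #11 pop 5: in=⊤ → ⊤ (no change)

Fixpoint:
  val[0] = −
  val[1] = ⊤
  val[2] = 0
  val[3] = ⊤
  val[4] = ⊤
  val[5] = ⊤
  val[6] = 0

−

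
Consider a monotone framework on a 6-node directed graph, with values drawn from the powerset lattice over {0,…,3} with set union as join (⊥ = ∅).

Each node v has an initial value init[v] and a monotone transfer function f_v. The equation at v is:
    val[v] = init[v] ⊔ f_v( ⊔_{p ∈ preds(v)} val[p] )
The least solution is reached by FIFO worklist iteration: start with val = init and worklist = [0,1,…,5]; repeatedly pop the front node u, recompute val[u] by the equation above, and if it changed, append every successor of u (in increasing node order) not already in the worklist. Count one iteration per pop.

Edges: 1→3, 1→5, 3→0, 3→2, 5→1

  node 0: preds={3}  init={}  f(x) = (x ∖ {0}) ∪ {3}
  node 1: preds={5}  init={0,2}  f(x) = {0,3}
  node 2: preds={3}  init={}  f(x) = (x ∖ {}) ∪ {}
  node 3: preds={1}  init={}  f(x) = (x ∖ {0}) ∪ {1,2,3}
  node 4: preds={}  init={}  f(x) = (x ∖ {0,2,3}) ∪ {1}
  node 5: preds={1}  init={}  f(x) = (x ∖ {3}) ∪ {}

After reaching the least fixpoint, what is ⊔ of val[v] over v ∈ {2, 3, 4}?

{1,2,3}

Worklist (9 pops):
  #1 pop 0: in={} → {3} (was {}); enqueue []
  #2 pop 1: in={} → {0,2,3} (was {0,2}); enqueue []
  #3 pop 2: in={} → {} (no change)
  #4 pop 3: in={0,2,3} → {1,2,3} (was {}); enqueue [0,2]
  #5 pop 4: in={} → {1} (was {}); enqueue []
  #6 pop 5: in={0,2,3} → {0,2} (was {}); enqueue [1]
  #7 pop 0: in={1,2,3} → {1,2,3} (was {3}); enqueue []
  #8 pop 2: in={1,2,3} → {1,2,3} (was {}); enqueue []
  #9 pop 1: in={0,2} → {0,2,3} (no change)

Fixpoint:
  val[0] = {1,2,3}
  val[1] = {0,2,3}
  val[2] = {1,2,3}
  val[3] = {1,2,3}
  val[4] = {1}
  val[5] = {0,2}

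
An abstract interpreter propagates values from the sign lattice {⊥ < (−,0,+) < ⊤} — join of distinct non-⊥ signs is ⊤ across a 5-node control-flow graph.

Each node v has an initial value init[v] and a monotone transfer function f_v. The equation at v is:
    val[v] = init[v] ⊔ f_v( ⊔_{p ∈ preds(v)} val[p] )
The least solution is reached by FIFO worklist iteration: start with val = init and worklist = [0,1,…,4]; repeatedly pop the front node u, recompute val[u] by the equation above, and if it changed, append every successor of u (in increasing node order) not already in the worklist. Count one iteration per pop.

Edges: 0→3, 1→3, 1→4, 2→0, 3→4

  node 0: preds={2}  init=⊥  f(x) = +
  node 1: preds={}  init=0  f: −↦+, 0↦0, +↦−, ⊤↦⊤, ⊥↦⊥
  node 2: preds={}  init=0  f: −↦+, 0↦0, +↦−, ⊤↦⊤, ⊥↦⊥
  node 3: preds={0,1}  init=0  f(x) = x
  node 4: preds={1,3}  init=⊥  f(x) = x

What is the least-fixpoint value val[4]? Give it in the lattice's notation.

Trace (5 dequeues):
  [1] u=0 | in 0 | out + | prev ⊥ | push {}
  [2] u=1 | in ⊥ | out 0 | ==
  [3] u=2 | in ⊥ | out 0 | ==
  [4] u=3 | in ⊤ | out ⊤ | prev 0 | push {}
  [5] u=4 | in ⊤ | out ⊤ | prev ⊥ | push {}

Converged values:
  [0] +
  [1] 0
  [2] 0
  [3] ⊤
  [4] ⊤

⊤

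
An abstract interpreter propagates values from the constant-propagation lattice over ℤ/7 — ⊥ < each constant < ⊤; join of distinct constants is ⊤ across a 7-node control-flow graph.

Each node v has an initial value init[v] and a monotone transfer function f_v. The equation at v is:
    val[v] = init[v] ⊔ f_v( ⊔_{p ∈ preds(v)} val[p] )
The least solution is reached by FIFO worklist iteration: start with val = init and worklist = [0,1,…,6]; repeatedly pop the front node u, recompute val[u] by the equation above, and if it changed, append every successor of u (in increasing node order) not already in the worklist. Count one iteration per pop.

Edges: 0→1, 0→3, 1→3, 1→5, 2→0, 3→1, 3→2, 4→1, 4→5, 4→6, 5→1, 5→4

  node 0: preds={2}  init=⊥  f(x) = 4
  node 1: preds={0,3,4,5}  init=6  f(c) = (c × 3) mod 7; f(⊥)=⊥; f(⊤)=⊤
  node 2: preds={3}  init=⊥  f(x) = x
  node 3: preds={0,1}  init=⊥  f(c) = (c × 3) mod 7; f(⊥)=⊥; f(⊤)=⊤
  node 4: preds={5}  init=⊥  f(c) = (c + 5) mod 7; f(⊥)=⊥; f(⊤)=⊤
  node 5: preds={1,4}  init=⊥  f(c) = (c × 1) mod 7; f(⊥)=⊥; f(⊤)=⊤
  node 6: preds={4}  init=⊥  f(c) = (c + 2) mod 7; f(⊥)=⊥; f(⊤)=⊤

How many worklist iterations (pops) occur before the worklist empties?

14

Worklist (14 pops):
  #1 pop 0: in=⊥ → 4 (was ⊥); enqueue []
  #2 pop 1: in=4 → ⊤ (was 6); enqueue []
  #3 pop 2: in=⊥ → ⊥ (no change)
  #4 pop 3: in=⊤ → ⊤ (was ⊥); enqueue [1,2]
  #5 pop 4: in=⊥ → ⊥ (no change)
  #6 pop 5: in=⊤ → ⊤ (was ⊥); enqueue [4]
  #7 pop 6: in=⊥ → ⊥ (no change)
  #8 pop 1: in=⊤ → ⊤ (no change)
  #9 pop 2: in=⊤ → ⊤ (was ⊥); enqueue [0]
  #10 pop 4: in=⊤ → ⊤ (was ⊥); enqueue [1,5,6]
  #11 pop 0: in=⊤ → 4 (no change)
  #12 pop 1: in=⊤ → ⊤ (no change)
  #13 pop 5: in=⊤ → ⊤ (no change)
  #14 pop 6: in=⊤ → ⊤ (was ⊥); enqueue []

Fixpoint:
  val[0] = 4
  val[1] = ⊤
  val[2] = ⊤
  val[3] = ⊤
  val[4] = ⊤
  val[5] = ⊤
  val[6] = ⊤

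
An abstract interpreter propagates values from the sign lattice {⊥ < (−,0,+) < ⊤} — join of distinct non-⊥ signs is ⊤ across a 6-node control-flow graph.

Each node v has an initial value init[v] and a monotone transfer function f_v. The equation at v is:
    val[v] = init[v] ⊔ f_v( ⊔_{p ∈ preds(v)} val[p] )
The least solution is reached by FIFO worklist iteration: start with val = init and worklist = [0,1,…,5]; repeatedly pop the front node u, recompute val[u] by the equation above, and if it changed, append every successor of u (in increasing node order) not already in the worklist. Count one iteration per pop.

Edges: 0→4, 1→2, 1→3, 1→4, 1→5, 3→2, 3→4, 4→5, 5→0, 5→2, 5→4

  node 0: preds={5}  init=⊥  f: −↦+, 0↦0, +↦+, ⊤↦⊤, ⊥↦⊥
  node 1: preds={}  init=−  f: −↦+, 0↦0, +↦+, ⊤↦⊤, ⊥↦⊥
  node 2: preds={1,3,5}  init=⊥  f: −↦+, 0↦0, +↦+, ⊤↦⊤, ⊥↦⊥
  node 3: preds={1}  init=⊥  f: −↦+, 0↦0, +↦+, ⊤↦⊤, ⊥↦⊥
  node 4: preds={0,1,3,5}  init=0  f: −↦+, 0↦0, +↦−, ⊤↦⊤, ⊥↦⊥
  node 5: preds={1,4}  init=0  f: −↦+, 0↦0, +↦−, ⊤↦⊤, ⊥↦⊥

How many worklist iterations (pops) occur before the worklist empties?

9

Iteration log — 9 steps:
  step 1. node 0  ⊔preds=0  new=0  old=⊥  +wl: 
  step 2. node 1  ⊔preds=⊥  new=−  stable
  step 3. node 2  ⊔preds=⊤  new=⊤  old=⊥  +wl: 
  step 4. node 3  ⊔preds=−  new=+  old=⊥  +wl: 2
  step 5. node 4  ⊔preds=⊤  new=⊤  old=0  +wl: 
  step 6. node 5  ⊔preds=⊤  new=⊤  old=0  +wl: 0,4
  step 7. node 2  ⊔preds=⊤  new=⊤  stable
  step 8. node 0  ⊔preds=⊤  new=⊤  old=0  +wl: 
  step 9. node 4  ⊔preds=⊤  new=⊤  stable

Least fixpoint reached:
  node 0: ⊤
  node 1: −
  node 2: ⊤
  node 3: +
  node 4: ⊤
  node 5: ⊤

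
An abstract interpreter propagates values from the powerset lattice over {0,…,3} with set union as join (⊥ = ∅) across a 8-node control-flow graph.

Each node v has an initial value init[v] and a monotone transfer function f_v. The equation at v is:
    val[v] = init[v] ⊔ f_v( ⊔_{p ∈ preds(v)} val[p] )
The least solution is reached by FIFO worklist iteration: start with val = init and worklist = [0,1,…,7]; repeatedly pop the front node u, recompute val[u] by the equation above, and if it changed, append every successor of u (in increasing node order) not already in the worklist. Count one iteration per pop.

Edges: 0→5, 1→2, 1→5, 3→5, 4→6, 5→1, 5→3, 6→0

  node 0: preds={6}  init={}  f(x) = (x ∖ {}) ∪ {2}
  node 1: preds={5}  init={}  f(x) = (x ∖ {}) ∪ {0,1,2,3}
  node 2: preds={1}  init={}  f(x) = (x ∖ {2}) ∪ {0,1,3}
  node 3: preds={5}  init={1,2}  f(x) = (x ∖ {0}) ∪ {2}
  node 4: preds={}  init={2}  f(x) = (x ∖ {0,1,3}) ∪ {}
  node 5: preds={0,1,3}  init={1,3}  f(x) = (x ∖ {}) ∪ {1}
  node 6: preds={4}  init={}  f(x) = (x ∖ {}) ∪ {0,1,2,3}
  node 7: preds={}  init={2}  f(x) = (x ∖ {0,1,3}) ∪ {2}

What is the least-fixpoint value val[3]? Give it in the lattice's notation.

Trace (12 dequeues):
  [1] u=0 | in {} | out {2} | prev {} | push {}
  [2] u=1 | in {1,3} | out {0,1,2,3} | prev {} | push {}
  [3] u=2 | in {0,1,2,3} | out {0,1,3} | prev {} | push {}
  [4] u=3 | in {1,3} | out {1,2,3} | prev {1,2} | push {}
  [5] u=4 | in {} | out {2} | ==
  [6] u=5 | in {0,1,2,3} | out {0,1,2,3} | prev {1,3} | push {1,3}
  [7] u=6 | in {2} | out {0,1,2,3} | prev {} | push {0}
  [8] u=7 | in {} | out {2} | ==
  [9] u=1 | in {0,1,2,3} | out {0,1,2,3} | ==
  [10] u=3 | in {0,1,2,3} | out {1,2,3} | ==
  [11] u=0 | in {0,1,2,3} | out {0,1,2,3} | prev {2} | push {5}
  [12] u=5 | in {0,1,2,3} | out {0,1,2,3} | ==

Converged values:
  [0] {0,1,2,3}
  [1] {0,1,2,3}
  [2] {0,1,3}
  [3] {1,2,3}
  [4] {2}
  [5] {0,1,2,3}
  [6] {0,1,2,3}
  [7] {2}

{1,2,3}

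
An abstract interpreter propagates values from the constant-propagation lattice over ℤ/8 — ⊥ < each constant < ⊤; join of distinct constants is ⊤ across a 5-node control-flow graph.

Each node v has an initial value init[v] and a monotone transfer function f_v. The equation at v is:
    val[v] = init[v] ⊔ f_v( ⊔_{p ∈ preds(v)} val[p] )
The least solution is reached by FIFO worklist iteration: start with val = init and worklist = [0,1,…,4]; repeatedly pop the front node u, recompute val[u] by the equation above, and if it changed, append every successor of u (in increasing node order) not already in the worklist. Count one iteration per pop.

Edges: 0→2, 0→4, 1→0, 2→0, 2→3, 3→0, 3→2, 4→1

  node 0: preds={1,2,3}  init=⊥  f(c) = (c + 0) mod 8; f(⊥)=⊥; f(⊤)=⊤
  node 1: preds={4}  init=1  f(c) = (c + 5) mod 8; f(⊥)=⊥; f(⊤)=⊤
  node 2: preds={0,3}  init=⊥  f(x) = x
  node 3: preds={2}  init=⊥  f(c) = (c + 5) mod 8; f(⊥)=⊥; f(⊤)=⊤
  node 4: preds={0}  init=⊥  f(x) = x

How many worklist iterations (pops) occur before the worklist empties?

Worklist (14 pops):
  #1 pop 0: in=1 → 1 (was ⊥); enqueue []
  #2 pop 1: in=⊥ → 1 (no change)
  #3 pop 2: in=1 → 1 (was ⊥); enqueue [0]
  #4 pop 3: in=1 → 6 (was ⊥); enqueue [2]
  #5 pop 4: in=1 → 1 (was ⊥); enqueue [1]
  #6 pop 0: in=⊤ → ⊤ (was 1); enqueue [4]
  #7 pop 2: in=⊤ → ⊤ (was 1); enqueue [0,3]
  #8 pop 1: in=1 → ⊤ (was 1); enqueue []
  #9 pop 4: in=⊤ → ⊤ (was 1); enqueue [1]
  #10 pop 0: in=⊤ → ⊤ (no change)
  #11 pop 3: in=⊤ → ⊤ (was 6); enqueue [0,2]
  #12 pop 1: in=⊤ → ⊤ (no change)
  #13 pop 0: in=⊤ → ⊤ (no change)
  #14 pop 2: in=⊤ → ⊤ (no change)

Fixpoint:
  val[0] = ⊤
  val[1] = ⊤
  val[2] = ⊤
  val[3] = ⊤
  val[4] = ⊤

14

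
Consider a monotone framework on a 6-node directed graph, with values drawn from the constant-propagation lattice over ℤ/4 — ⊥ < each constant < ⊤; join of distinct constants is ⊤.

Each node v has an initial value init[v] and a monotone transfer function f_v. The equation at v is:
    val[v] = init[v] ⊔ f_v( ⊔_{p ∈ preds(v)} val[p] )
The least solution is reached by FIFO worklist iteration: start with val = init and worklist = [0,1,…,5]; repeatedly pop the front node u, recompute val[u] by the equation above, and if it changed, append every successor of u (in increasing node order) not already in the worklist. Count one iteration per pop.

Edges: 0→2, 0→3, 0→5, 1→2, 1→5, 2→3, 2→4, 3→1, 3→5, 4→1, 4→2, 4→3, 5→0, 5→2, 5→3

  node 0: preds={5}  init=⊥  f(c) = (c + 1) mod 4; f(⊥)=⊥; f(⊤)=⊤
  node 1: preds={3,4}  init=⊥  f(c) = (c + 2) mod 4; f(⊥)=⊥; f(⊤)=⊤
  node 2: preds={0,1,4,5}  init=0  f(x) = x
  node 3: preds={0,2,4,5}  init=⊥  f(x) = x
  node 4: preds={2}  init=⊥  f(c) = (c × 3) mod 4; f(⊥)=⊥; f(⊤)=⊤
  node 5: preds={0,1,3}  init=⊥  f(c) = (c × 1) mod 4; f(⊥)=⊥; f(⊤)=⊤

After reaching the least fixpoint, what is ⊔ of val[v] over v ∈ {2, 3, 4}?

Trace (19 dequeues):
  [1] u=0 | in ⊥ | out ⊥ | ==
  [2] u=1 | in ⊥ | out ⊥ | ==
  [3] u=2 | in ⊥ | out 0 | ==
  [4] u=3 | in 0 | out 0 | prev ⊥ | push {1}
  [5] u=4 | in 0 | out 0 | prev ⊥ | push {2,3}
  [6] u=5 | in 0 | out 0 | prev ⊥ | push {0}
  [7] u=1 | in 0 | out 2 | prev ⊥ | push {5}
  [8] u=2 | in ⊤ | out ⊤ | prev 0 | push {4}
  [9] u=3 | in ⊤ | out ⊤ | prev 0 | push {1}
  [10] u=0 | in 0 | out 1 | prev ⊥ | push {2,3}
  [11] u=5 | in ⊤ | out ⊤ | prev 0 | push {0}
  [12] u=4 | in ⊤ | out ⊤ | prev 0 | push {}
  [13] u=1 | in ⊤ | out ⊤ | prev 2 | push {5}
  [14] u=2 | in ⊤ | out ⊤ | ==
  [15] u=3 | in ⊤ | out ⊤ | ==
  [16] u=0 | in ⊤ | out ⊤ | prev 1 | push {2,3}
  [17] u=5 | in ⊤ | out ⊤ | ==
  [18] u=2 | in ⊤ | out ⊤ | ==
  [19] u=3 | in ⊤ | out ⊤ | ==

Converged values:
  [0] ⊤
  [1] ⊤
  [2] ⊤
  [3] ⊤
  [4] ⊤
  [5] ⊤

⊤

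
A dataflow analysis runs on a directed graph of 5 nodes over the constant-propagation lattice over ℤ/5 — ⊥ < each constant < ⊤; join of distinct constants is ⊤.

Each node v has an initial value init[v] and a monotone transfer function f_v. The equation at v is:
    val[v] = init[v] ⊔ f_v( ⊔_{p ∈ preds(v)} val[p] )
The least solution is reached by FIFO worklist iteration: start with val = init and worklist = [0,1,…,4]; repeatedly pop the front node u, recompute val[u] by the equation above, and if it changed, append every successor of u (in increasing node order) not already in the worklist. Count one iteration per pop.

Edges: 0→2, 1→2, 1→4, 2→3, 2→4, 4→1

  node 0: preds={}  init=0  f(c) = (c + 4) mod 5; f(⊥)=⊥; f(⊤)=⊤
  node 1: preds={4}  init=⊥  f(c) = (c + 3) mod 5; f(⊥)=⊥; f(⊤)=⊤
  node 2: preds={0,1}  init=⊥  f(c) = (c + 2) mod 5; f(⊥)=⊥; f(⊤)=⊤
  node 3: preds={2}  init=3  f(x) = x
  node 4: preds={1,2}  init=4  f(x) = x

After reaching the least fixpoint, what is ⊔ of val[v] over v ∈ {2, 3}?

⊤

Iteration log — 8 steps:
  step 1. node 0  ⊔preds=⊥  new=0  stable
  step 2. node 1  ⊔preds=4  new=2  old=⊥  +wl: 
  step 3. node 2  ⊔preds=⊤  new=⊤  old=⊥  +wl: 
  step 4. node 3  ⊔preds=⊤  new=⊤  old=3  +wl: 
  step 5. node 4  ⊔preds=⊤  new=⊤  old=4  +wl: 1
  step 6. node 1  ⊔preds=⊤  new=⊤  old=2  +wl: 2,4
  step 7. node 2  ⊔preds=⊤  new=⊤  stable
  step 8. node 4  ⊔preds=⊤  new=⊤  stable

Least fixpoint reached:
  node 0: 0
  node 1: ⊤
  node 2: ⊤
  node 3: ⊤
  node 4: ⊤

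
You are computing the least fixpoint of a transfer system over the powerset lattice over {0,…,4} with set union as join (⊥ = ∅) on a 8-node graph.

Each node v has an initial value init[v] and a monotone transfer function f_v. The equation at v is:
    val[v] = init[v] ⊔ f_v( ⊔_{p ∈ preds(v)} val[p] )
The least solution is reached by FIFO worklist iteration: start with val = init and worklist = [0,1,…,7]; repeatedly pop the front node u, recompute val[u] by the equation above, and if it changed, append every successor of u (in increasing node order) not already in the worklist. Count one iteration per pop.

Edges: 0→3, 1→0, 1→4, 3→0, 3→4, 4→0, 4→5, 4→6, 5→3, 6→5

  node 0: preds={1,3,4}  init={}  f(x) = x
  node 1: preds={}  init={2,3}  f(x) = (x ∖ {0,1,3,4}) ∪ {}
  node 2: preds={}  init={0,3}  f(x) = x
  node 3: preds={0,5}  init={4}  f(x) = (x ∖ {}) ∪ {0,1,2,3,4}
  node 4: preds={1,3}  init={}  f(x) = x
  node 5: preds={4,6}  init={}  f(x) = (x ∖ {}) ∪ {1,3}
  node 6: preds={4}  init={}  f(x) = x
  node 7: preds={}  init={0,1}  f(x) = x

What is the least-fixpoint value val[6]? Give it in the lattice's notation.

Trace (11 dequeues):
  [1] u=0 | in {2,3,4} | out {2,3,4} | prev {} | push {}
  [2] u=1 | in {} | out {2,3} | ==
  [3] u=2 | in {} | out {0,3} | ==
  [4] u=3 | in {2,3,4} | out {0,1,2,3,4} | prev {4} | push {0}
  [5] u=4 | in {0,1,2,3,4} | out {0,1,2,3,4} | prev {} | push {}
  [6] u=5 | in {0,1,2,3,4} | out {0,1,2,3,4} | prev {} | push {3}
  [7] u=6 | in {0,1,2,3,4} | out {0,1,2,3,4} | prev {} | push {5}
  [8] u=7 | in {} | out {0,1} | ==
  [9] u=0 | in {0,1,2,3,4} | out {0,1,2,3,4} | prev {2,3,4} | push {}
  [10] u=3 | in {0,1,2,3,4} | out {0,1,2,3,4} | ==
  [11] u=5 | in {0,1,2,3,4} | out {0,1,2,3,4} | ==

Converged values:
  [0] {0,1,2,3,4}
  [1] {2,3}
  [2] {0,3}
  [3] {0,1,2,3,4}
  [4] {0,1,2,3,4}
  [5] {0,1,2,3,4}
  [6] {0,1,2,3,4}
  [7] {0,1}

{0,1,2,3,4}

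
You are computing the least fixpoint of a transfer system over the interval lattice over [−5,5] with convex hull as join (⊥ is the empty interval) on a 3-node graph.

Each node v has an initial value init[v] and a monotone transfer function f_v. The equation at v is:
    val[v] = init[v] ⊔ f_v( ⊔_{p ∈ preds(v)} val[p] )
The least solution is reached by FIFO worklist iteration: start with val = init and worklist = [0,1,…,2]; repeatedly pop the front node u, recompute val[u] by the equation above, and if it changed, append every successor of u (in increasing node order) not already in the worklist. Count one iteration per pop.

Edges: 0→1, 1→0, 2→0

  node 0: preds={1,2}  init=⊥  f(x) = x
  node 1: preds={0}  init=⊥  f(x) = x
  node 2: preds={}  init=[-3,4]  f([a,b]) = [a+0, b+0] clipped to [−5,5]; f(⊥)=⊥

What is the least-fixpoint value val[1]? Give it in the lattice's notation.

[-3,4]

Worklist (4 pops):
  #1 pop 0: in=[-3,4] → [-3,4] (was ⊥); enqueue []
  #2 pop 1: in=[-3,4] → [-3,4] (was ⊥); enqueue [0]
  #3 pop 2: in=⊥ → [-3,4] (no change)
  #4 pop 0: in=[-3,4] → [-3,4] (no change)

Fixpoint:
  val[0] = [-3,4]
  val[1] = [-3,4]
  val[2] = [-3,4]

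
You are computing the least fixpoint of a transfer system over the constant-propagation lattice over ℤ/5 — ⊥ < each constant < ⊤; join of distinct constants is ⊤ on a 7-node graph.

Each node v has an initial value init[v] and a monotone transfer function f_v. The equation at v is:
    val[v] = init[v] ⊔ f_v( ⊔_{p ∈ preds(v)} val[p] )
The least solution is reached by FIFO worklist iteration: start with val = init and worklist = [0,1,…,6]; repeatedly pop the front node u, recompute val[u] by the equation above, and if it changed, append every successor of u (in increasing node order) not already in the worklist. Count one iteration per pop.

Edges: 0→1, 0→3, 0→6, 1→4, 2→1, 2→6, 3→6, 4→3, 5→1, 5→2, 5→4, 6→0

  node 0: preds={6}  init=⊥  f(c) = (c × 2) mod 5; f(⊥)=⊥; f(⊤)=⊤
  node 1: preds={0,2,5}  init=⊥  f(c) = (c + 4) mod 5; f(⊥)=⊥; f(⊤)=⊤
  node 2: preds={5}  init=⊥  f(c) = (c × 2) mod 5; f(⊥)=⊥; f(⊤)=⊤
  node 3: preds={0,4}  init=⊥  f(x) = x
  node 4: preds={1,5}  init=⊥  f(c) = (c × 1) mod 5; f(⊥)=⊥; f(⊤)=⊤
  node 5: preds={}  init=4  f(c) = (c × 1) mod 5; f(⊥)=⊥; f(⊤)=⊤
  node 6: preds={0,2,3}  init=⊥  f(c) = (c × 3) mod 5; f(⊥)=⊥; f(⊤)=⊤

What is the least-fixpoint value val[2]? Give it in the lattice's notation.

3

Worklist (18 pops):
  #1 pop 0: in=⊥ → ⊥ (no change)
  #2 pop 1: in=4 → 3 (was ⊥); enqueue []
  #3 pop 2: in=4 → 3 (was ⊥); enqueue [1]
  #4 pop 3: in=⊥ → ⊥ (no change)
  #5 pop 4: in=⊤ → ⊤ (was ⊥); enqueue [3]
  #6 pop 5: in=⊥ → 4 (no change)
  #7 pop 6: in=3 → 4 (was ⊥); enqueue [0]
  #8 pop 1: in=⊤ → ⊤ (was 3); enqueue [4]
  #9 pop 3: in=⊤ → ⊤ (was ⊥); enqueue [6]
  #10 pop 0: in=4 → 3 (was ⊥); enqueue [1,3]
  #11 pop 4: in=⊤ → ⊤ (no change)
  #12 pop 6: in=⊤ → ⊤ (was 4); enqueue [0]
  #13 pop 1: in=⊤ → ⊤ (no change)
  #14 pop 3: in=⊤ → ⊤ (no change)
  #15 pop 0: in=⊤ → ⊤ (was 3); enqueue [1,3,6]
  #16 pop 1: in=⊤ → ⊤ (no change)
  #17 pop 3: in=⊤ → ⊤ (no change)
  #18 pop 6: in=⊤ → ⊤ (no change)

Fixpoint:
  val[0] = ⊤
  val[1] = ⊤
  val[2] = 3
  val[3] = ⊤
  val[4] = ⊤
  val[5] = 4
  val[6] = ⊤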